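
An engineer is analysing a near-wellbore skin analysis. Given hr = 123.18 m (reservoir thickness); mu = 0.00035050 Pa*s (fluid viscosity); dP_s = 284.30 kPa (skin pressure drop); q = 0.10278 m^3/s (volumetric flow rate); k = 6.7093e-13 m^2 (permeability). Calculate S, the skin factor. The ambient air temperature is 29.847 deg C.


S = dP_s * 1000 * 2*pi*k*hr / (q*mu)
S = 284.30 * 1000 * 2*pi*6.7093e-13*123.18 / (0.10278*0.00035050)
S = 4.0981


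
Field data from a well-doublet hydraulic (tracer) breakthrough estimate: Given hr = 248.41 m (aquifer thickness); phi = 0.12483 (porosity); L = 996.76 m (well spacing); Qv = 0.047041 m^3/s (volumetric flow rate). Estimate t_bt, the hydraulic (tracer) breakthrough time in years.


t_bt = pi * hr * phi * L^2 / (3 * Qv) / (365.25*86400)
t_bt = pi * 248.41 * 0.12483 * 996.76^2 / (3 * 0.047041) / (365.25*86400)
t_bt = 21.733 years


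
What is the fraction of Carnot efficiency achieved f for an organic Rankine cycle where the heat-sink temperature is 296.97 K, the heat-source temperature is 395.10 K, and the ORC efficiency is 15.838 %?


f = (eta_orc/100) / (1 - Tc/Th)
f = (15.838/100) / (1 - 296.97/395.10)
f = 0.63768


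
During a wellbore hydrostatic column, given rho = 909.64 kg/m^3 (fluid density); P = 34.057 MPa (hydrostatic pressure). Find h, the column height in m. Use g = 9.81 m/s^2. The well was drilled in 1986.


h = P * 1e6 / (g * rho)
h = 34.057 * 1e6 / (9.81 * 909.64)
h = 3816.5 m


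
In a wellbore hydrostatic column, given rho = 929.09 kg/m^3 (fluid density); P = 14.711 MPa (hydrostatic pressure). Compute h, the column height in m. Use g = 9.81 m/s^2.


h = P * 1e6 / (g * rho)
h = 14.711 * 1e6 / (9.81 * 929.09)
h = 1614.0 m


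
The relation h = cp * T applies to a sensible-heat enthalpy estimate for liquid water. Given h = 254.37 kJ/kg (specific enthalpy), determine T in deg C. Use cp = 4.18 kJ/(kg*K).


T = h / cp
T = 254.37 / 4.18
T = 60.854 deg C


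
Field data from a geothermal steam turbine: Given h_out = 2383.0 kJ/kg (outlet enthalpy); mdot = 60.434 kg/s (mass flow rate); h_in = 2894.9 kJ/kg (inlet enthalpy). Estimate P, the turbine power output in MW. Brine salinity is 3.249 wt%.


P = mdot * (h_in - h_out) / 1000
P = 60.434 * (2894.9 - 2383.0) / 1000
P = 30.936 MW


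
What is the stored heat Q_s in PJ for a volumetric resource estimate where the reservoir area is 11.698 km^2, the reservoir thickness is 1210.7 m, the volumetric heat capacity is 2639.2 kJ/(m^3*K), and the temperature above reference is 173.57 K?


Step 1: Vr = A*1e6*hr = 11.698*1e6*1210.7 = 1.416277e+10 m^3
Step 2: Q_s = Vr*rhoc*dT/1e12 = 1.416277e+10*2639.2*173.57/1e12 = 6487.8 PJ
Q_s = 6487.8 PJ


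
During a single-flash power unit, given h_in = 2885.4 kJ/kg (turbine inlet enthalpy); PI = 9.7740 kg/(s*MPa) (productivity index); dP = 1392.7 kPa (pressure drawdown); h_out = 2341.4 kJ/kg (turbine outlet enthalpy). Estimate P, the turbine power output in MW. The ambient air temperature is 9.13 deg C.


Step 1: mdot = PI * dP / 1000 = 9.774 * 1392.7 / 1000 = 13.61225 kg/s
Step 2: P = mdot*(h_in - h_out)/1000 = 13.61225*(2885.4 - 2341.4)/1000 = 7.4051 MW
P = 7.4051 MW


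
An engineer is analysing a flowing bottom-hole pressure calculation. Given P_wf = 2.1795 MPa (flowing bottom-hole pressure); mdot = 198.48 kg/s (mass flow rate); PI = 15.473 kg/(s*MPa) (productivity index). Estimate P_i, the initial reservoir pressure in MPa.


P_i = P_wf + mdot / PI
P_i = 2.1795 + 198.48 / 15.473
P_i = 15.007 MPa


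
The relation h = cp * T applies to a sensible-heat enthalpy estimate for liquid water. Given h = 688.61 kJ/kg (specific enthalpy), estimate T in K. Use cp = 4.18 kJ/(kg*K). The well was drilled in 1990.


T = h / cp
T = 688.61 / 4.18
T = 164.7392 deg C
Convert to K: 164.7392 + 273.15 = 437.89 K
T = 437.89 K


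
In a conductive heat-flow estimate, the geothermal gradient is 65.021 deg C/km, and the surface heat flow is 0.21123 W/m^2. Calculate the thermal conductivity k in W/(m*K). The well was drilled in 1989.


k = q * 1000 / grad
k = 0.21123 * 1000 / 65.021
k = 3.2486 W/(m*K)


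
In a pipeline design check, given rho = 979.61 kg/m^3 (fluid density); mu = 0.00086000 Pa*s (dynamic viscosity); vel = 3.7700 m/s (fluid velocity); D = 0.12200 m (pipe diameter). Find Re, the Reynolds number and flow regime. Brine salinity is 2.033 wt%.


Step 1: Re = rho*vel*D/mu = 979.61*3.77*0.122/0.00086 = 5.2391e+05
Step 2: Re = 5.2391e+05 > 4000, so flow is turbulent.
Re = 5.2391e+05 (turbulent)


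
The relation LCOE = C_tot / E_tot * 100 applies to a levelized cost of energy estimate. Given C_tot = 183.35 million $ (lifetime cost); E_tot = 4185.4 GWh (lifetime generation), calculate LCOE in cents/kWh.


LCOE = C_tot / E_tot * 100
LCOE = 183.35 / 4185.4 * 100
LCOE = 4.3807 cents/kWh


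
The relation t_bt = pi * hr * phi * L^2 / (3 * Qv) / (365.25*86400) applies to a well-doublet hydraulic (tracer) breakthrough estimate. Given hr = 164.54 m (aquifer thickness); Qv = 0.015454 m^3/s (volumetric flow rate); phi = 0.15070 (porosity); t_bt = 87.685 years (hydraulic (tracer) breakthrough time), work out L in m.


L = sqrt(t_bt*365.25*86400*3*Qv / (pi*hr*phi))
L = sqrt(87.685*365.25*86400*3*0.015454 / (pi*164.54*0.15070))
L = 1283.3 m


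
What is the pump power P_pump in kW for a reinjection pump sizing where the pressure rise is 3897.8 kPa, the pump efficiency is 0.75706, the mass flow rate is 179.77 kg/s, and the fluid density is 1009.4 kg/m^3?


P_pump = mdot * dP / (rho * eta)
P_pump = 179.77 * 3897.8 / (1009.4 * 0.75706)
P_pump = 916.94 kW


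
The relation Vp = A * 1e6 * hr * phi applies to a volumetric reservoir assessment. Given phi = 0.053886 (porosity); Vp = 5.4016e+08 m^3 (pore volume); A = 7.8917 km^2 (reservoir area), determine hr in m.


hr = Vp / (A * 1e6 * phi)
hr = 5.4016e+08 / (7.8917 * 1e6 * 0.053886)
hr = 1270.2 m


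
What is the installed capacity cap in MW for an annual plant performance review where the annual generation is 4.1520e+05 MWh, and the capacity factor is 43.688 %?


cap = E_a / (CF/100 * 8760)
cap = 4.1520e+05 / (43.688/100 * 8760)
cap = 108.49 MW


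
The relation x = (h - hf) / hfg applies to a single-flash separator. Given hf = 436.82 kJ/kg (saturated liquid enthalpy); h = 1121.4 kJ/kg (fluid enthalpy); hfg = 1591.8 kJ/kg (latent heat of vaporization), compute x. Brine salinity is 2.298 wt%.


x = (h - hf) / hfg
x = (1121.4 - 436.82) / 1591.8
x = 0.43007


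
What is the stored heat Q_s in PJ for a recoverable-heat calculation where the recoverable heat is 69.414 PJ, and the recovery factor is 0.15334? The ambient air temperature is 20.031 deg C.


Q_s = Q_rec / RF
Q_s = 69.414 / 0.15334
Q_s = 452.68 PJ


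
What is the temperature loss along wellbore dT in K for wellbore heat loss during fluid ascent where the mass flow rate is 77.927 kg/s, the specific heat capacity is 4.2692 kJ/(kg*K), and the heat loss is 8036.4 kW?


dT = Q_loss / (mdot * cp)
dT = 8036.4 / (77.927 * 4.2692)
dT = 24.156 K


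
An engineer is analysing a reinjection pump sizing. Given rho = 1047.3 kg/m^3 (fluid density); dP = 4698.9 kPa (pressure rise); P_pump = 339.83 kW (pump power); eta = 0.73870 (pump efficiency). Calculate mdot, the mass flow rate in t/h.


mdot = P_pump * rho * eta / dP
mdot = 339.83 * 1047.3 * 0.73870 / 4698.9
mdot = 55.95060 kg/s
Convert: 55.95060 kg/s * 3.6 = 201.42 t/h
mdot = 201.42 t/h


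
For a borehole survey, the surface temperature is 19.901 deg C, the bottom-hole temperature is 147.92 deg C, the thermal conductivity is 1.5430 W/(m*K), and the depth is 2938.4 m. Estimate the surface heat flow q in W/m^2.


Step 1: grad = (T_d - T_surf)/d * 1000 = (147.92 - 19.901)/2938.4 * 1000 = 43.56759 deg C/km
Step 2: q = k * grad / 1000 = 1.543 * 43.56759 / 1000 = 0.067225 W/m^2
q = 0.067225 W/m^2


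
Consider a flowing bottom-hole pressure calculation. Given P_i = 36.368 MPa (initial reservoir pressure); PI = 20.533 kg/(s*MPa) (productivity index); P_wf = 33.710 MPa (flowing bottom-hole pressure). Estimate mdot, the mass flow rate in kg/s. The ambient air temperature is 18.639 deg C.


mdot = (P_i - P_wf) * PI
mdot = (36.368 - 33.710) * 20.533
mdot = 54.577 kg/s


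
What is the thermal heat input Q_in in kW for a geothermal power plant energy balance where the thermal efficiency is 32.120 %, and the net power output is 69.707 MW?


Q_in = W_net / (eta / 100)
Q_in = 69.707 / (32.120 / 100)
Q_in = 217.0205 MW
Convert: 217.0205 MW * 1000.0 = 2.1702e+05 kW
Q_in = 2.1702e+05 kW


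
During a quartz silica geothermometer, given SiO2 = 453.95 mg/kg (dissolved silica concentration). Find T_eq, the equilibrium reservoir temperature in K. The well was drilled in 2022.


T_eq = 1309 / (5.19 - log10(SiO2)) - 273.15
T_eq = 1309 / (5.19 - log10(453.95)) - 273.15
T_eq = 243.6302 deg C
Convert to K: 243.6302 + 273.15 = 516.78 K
T_eq = 516.78 K


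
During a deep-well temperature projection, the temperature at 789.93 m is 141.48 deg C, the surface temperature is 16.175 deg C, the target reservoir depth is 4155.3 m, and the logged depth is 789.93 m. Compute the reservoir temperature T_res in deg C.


Step 1: grad = (T_d1 - T_surf)/d1 * 1000 = (141.48 - 16.175)/789.93 * 1000 = 158.6280 deg C/km
Step 2: T_res = T_surf + grad*d2/1000 = 16.175 + 158.6280*4155.3/1000 = 675.32 deg C
T_res = 675.32 deg C


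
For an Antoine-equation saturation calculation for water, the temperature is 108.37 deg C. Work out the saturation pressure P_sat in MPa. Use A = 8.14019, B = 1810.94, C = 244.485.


P_sat = 10^(A - B/(C + T)) / 760 * 0.101325
P_sat = 10^(8.14019 - 1810.94/(244.485 + 108.37)) / 760 * 0.101325
P_sat = 0.13578 MPa


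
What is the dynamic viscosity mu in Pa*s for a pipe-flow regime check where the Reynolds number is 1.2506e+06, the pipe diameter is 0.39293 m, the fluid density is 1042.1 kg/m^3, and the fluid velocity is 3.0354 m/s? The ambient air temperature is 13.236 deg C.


mu = rho * vel * D / Re
mu = 1042.1 * 3.0354 * 0.39293 / 1.2506e+06
mu = 0.00099385 Pa*s


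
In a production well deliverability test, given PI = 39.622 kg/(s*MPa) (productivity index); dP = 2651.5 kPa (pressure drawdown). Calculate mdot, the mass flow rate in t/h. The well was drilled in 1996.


mdot = PI * dP / 1000
mdot = 39.622 * 2651.5 / 1000
mdot = 105.0577 kg/s
Convert: 105.0577 kg/s * 3.6 = 378.21 t/h
mdot = 378.21 t/h


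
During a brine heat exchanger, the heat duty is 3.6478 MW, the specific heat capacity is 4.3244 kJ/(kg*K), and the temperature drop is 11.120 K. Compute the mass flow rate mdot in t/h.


mdot = Q * 1000 / (cp * dT)
mdot = 3.6478 * 1000 / (4.3244 * 11.120)
mdot = 75.85782 kg/s
Convert: 75.85782 kg/s * 3.6 = 273.09 t/h
mdot = 273.09 t/h


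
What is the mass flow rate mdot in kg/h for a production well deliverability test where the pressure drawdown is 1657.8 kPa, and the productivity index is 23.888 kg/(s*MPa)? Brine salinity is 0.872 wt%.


mdot = PI * dP / 1000
mdot = 23.888 * 1657.8 / 1000
mdot = 39.60153 kg/s
Convert: 39.60153 kg/s * 3600.0 = 1.4257e+05 kg/h
mdot = 1.4257e+05 kg/h


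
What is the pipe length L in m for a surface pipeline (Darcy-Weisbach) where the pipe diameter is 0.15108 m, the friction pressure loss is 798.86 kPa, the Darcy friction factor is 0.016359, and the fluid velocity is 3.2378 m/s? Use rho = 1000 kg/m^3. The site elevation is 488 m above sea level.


L = dP*1000*D / (f*rho*vel^2/2)
L = 798.86*1000*0.15108 / (0.016359*1000*3.2378^2/2)
L = 1407.5 m


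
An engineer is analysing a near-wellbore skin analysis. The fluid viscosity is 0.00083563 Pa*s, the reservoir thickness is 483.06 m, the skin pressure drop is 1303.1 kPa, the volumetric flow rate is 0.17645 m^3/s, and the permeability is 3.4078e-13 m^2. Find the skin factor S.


S = dP_s * 1000 * 2*pi*k*hr / (q*mu)
S = 1303.1 * 1000 * 2*pi*3.4078e-13*483.06 / (0.17645*0.00083563)
S = 9.1411


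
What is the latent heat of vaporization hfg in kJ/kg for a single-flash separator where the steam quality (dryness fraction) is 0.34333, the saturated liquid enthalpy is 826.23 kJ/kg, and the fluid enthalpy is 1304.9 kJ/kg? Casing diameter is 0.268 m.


hfg = (h - hf) / x
hfg = (1304.9 - 826.23) / 0.34333
hfg = 1394.2 kJ/kg


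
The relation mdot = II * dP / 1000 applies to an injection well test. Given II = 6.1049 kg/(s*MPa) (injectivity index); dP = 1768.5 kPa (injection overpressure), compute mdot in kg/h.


mdot = II * dP / 1000
mdot = 6.1049 * 1768.5 / 1000
mdot = 10.79652 kg/s
Convert: 10.79652 kg/s * 3600.0 = 38867 kg/h
mdot = 38867 kg/h


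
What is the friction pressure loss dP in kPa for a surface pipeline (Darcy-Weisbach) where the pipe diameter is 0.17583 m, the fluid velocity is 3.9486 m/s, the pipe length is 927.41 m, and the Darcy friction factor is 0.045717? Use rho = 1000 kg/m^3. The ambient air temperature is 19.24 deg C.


dP = f * (L/D) * (rho*vel^2/2) / 1000
dP = 0.045717 * (927.41/0.17583) * (1000*3.9486^2/2) / 1000
dP = 1879.8 kPa


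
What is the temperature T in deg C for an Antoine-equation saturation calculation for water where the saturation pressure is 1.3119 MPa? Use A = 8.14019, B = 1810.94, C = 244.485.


T = B / (A - log10(P_sat * 760 / 0.101325)) - C
T = 1810.94 / (8.14019 - log10(1.3119 * 760 / 0.101325)) - 244.485
T = 192.18 deg C


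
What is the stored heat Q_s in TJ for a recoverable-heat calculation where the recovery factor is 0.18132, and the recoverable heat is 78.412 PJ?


Q_s = Q_rec / RF
Q_s = 78.412 / 0.18132
Q_s = 432.4509 PJ
Convert: 432.4509 PJ * 1000.0 = 4.3245e+05 TJ
Q_s = 4.3245e+05 TJ


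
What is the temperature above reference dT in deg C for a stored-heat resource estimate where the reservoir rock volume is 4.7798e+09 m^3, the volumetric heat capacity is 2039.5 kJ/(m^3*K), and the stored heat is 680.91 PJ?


dT = Q_s * 1e12 / (Vr * rhoc)
dT = 680.91 * 1e12 / (4.7798e+09 * 2039.5)
dT = 69.84837 K
Convert (temperature difference, 1 K = 1 deg C): 69.84837 K = 69.84837 deg C
dT = 69.848 deg C


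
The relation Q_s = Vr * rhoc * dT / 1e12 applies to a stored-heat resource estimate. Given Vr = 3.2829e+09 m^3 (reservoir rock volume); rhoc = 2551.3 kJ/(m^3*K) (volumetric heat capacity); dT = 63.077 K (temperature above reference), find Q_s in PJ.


Q_s = Vr * rhoc * dT / 1e12
Q_s = 3.2829e+09 * 2551.3 * 63.077 / 1e12
Q_s = 528.31 PJ


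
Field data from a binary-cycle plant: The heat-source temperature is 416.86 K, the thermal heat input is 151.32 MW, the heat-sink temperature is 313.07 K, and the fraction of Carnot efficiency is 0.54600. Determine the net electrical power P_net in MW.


Step 1: eta = (1 - Tc/Th)*f = (1 - 313.07/416.86)*0.546 = 0.1359433
Step 2: P_net = eta * Q_in = 0.1359433 * 151.32 = 20.571 MW
P_net = 20.571 MW


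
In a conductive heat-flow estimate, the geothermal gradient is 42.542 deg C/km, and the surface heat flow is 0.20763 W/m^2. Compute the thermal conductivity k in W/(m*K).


k = q * 1000 / grad
k = 0.20763 * 1000 / 42.542
k = 4.8806 W/(m*K)


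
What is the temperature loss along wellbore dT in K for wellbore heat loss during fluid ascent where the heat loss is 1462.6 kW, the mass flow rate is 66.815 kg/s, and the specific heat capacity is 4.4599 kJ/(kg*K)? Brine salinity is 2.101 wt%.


dT = Q_loss / (mdot * cp)
dT = 1462.6 / (66.815 * 4.4599)
dT = 4.9082 K


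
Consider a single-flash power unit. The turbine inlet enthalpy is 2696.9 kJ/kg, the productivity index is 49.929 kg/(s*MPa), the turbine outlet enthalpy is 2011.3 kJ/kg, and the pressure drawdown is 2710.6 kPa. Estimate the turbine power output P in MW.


Step 1: mdot = PI * dP / 1000 = 49.929 * 2710.6 / 1000 = 135.3375 kg/s
Step 2: P = mdot*(h_in - h_out)/1000 = 135.3375*(2696.9 - 2011.3)/1000 = 92.787 MW
P = 92.787 MW


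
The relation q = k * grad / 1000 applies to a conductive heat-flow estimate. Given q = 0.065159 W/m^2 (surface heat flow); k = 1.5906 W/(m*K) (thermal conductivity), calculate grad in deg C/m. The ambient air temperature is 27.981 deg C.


grad = q * 1000 / k
grad = 0.065159 * 1000 / 1.5906
grad = 40.96504 deg C/km
Convert: 40.96504 deg C/km * 0.001 = 0.040965 deg C/m
grad = 0.040965 deg C/m


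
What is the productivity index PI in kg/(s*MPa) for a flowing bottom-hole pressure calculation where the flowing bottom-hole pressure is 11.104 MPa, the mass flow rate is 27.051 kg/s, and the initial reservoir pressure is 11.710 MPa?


PI = mdot / (P_i - P_wf)
PI = 27.051 / (11.710 - 11.104)
PI = 44.639 kg/(s*MPa)


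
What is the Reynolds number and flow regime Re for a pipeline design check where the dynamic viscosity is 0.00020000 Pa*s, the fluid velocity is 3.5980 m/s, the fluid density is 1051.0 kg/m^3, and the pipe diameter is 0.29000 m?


Step 1: Re = rho*vel*D/mu = 1051.0*3.598*0.29/0.0002 = 5.4832e+06
Step 2: Re = 5.4832e+06 > 4000, so flow is turbulent.
Re = 5.4832e+06 (turbulent)


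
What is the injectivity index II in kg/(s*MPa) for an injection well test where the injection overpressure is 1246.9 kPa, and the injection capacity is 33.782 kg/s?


II = mdot * 1000 / dP
II = 33.782 * 1000 / 1246.9
II = 27.093 kg/(s*MPa)


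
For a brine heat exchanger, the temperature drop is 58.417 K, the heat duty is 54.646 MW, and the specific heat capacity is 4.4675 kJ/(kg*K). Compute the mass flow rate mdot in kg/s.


mdot = Q * 1000 / (cp * dT)
mdot = 54.646 * 1000 / (4.4675 * 58.417)
mdot = 209.39 kg/s


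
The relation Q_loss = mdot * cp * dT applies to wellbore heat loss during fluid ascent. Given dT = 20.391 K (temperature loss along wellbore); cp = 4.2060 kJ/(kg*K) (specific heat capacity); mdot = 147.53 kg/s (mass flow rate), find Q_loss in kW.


Q_loss = mdot * cp * dT
Q_loss = 147.53 * 4.2060 * 20.391
Q_loss = 12653 kW


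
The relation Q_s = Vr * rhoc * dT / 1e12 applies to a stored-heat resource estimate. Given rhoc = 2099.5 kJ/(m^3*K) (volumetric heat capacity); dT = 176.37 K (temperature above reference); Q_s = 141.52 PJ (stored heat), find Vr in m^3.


Vr = Q_s * 1e12 / (rhoc * dT)
Vr = 141.52 * 1e12 / (2099.5 * 176.37)
Vr = 3.8219e+08 m^3


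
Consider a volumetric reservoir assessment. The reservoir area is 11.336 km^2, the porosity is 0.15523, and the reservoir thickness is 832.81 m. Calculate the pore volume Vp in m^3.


Vp = A * 1e6 * hr * phi
Vp = 11.336 * 1e6 * 832.81 * 0.15523
Vp = 1.4655e+09 m^3


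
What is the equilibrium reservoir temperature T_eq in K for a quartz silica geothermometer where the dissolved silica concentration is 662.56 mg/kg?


T_eq = 1309 / (5.19 - log10(SiO2)) - 273.15
T_eq = 1309 / (5.19 - log10(662.56)) - 273.15
T_eq = 279.4564 deg C
Convert to K: 279.4564 + 273.15 = 552.61 K
T_eq = 552.61 K


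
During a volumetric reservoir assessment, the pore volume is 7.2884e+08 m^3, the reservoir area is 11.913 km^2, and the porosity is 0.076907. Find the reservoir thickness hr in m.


hr = Vp / (A * 1e6 * phi)
hr = 7.2884e+08 / (11.913 * 1e6 * 0.076907)
hr = 795.51 m


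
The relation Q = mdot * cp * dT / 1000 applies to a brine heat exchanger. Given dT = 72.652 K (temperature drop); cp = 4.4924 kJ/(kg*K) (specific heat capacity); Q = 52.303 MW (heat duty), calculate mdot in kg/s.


mdot = Q * 1000 / (cp * dT)
mdot = 52.303 * 1000 / (4.4924 * 72.652)
mdot = 160.25 kg/s


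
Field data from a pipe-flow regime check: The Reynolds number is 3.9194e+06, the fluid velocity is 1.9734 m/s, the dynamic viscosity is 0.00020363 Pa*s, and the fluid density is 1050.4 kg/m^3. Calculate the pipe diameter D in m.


D = Re * mu / (rho * vel)
D = 3.9194e+06 * 0.00020363 / (1050.4 * 1.9734)
D = 0.38503 m


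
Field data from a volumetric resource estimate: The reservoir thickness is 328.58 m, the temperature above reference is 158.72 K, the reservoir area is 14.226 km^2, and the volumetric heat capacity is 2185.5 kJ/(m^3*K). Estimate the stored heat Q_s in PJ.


Step 1: Vr = A*1e6*hr = 14.226*1e6*328.58 = 4.674379e+09 m^3
Step 2: Q_s = Vr*rhoc*dT/1e12 = 4.674379e+09*2185.5*158.72/1e12 = 1621.5 PJ
Q_s = 1621.5 PJ


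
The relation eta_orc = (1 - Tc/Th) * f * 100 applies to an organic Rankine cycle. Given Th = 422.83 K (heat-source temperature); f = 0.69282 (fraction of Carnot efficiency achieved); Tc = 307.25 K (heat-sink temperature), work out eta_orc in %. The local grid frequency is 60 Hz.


eta_orc = (1 - Tc/Th) * f * 100
eta_orc = (1 - 307.25/422.83) * 0.69282 * 100
eta_orc = 18.938 %


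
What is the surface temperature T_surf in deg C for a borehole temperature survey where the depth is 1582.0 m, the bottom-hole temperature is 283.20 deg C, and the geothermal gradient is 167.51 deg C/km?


T_surf = T_d - grad * d / 1000
T_surf = 283.20 - 167.51 * 1582.0 / 1000
T_surf = 18.199 deg C


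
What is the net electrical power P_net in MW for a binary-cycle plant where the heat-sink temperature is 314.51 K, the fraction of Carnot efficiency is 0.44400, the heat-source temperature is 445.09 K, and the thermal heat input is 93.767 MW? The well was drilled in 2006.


Step 1: eta = (1 - Tc/Th)*f = (1 - 314.51/445.09)*0.444 = 0.1302602
Step 2: P_net = eta * Q_in = 0.1302602 * 93.767 = 12.214 MW
P_net = 12.214 MW


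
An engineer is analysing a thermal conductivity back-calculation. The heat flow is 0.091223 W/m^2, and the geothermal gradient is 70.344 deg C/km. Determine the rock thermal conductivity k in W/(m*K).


k = q / (grad / 1000)
k = 0.091223 / (70.344 / 1000)
k = 1.2968 W/(m*K)


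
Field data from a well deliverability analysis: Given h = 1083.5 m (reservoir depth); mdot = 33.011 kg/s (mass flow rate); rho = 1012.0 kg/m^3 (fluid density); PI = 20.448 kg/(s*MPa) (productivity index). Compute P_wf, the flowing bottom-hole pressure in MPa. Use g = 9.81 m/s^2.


Step 1: P_i = rho*g*h/1e6 = 1012.0*9.81*1083.5/1e6 = 10.75668 MPa
Step 2: P_wf = P_i - mdot/PI = 10.75668 - 33.011/20.448 = 9.1423 MPa
P_wf = 9.1423 MPa


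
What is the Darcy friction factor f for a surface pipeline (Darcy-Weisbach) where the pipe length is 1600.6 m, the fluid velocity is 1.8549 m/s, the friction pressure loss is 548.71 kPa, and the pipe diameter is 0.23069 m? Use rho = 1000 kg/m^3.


f = dP*1000 / ((L/D)*(rho*vel^2/2))
f = 548.71*1000 / ((1600.6/0.23069)*(1000*1.8549^2/2))
f = 0.045970


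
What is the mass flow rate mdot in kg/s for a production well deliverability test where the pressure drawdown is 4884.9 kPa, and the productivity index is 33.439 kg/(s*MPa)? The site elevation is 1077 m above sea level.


mdot = PI * dP / 1000
mdot = 33.439 * 4884.9 / 1000
mdot = 163.35 kg/s


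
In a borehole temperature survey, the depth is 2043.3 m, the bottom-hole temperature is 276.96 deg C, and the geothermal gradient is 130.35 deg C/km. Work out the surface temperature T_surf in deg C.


T_surf = T_d - grad * d / 1000
T_surf = 276.96 - 130.35 * 2043.3 / 1000
T_surf = 10.616 deg C


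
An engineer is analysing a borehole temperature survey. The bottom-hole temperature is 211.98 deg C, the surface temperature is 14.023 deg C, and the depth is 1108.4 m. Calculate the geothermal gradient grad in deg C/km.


grad = (T_d - T_surf) / d * 1000
grad = (211.98 - 14.023) / 1108.4 * 1000
grad = 178.60 deg C/km


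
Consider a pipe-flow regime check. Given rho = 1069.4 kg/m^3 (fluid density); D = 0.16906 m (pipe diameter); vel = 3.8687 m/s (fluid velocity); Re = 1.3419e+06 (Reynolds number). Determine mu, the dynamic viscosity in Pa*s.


mu = rho * vel * D / Re
mu = 1069.4 * 3.8687 * 0.16906 / 1.3419e+06
mu = 0.00052123 Pa*s


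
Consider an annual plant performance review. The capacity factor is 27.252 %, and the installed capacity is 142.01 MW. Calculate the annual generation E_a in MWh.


E_a = CF / 100 * cap * 8760
E_a = 27.252 / 100 * 142.01 * 8760
E_a = 3.3902e+05 MWh


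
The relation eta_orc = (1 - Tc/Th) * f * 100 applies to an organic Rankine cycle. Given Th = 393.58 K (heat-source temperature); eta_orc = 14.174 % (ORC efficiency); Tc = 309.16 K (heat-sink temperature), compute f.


f = (eta_orc/100) / (1 - Tc/Th)
f = (14.174/100) / (1 - 309.16/393.58)
f = 0.66082


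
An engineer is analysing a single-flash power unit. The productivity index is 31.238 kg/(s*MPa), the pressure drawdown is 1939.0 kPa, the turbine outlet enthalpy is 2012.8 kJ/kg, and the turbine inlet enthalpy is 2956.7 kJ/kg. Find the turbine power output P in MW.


Step 1: mdot = PI * dP / 1000 = 31.238 * 1939.0 / 1000 = 60.57048 kg/s
Step 2: P = mdot*(h_in - h_out)/1000 = 60.57048*(2956.7 - 2012.8)/1000 = 57.172 MW
P = 57.172 MW


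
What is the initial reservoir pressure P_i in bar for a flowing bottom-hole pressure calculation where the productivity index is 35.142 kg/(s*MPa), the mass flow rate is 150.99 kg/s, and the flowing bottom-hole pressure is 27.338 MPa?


P_i = P_wf + mdot / PI
P_i = 27.338 + 150.99 / 35.142
P_i = 31.63457 MPa
Convert: 31.63457 MPa * 10.0 = 316.35 bar
P_i = 316.35 bar


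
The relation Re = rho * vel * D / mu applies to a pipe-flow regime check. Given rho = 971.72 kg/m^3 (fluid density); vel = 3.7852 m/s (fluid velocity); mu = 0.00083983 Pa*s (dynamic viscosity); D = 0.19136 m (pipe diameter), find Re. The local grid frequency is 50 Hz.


Re = rho * vel * D / mu
Re = 971.72 * 3.7852 * 0.19136 / 0.00083983
Re = 8.3809e+05


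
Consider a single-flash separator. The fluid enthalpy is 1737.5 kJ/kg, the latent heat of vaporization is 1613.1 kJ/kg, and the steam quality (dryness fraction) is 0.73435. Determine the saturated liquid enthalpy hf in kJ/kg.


hf = h - x * hfg
hf = 1737.5 - 0.73435 * 1613.1
hf = 552.92 kJ/kg


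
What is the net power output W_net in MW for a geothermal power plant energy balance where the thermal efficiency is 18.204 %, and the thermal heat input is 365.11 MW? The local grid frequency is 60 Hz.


W_net = eta / 100 * Q_in
W_net = 18.204 / 100 * 365.11
W_net = 66.465 MW


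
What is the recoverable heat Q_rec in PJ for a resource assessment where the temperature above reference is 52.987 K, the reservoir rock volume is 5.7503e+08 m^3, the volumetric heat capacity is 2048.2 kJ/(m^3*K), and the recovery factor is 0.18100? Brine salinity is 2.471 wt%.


Step 1: Q_s = Vr*rhoc*dT/1e12 = 5.7503e+08*2048.2*52.987/1e12 = 62.40684 PJ
Step 2: Q_rec = Q_s * RF = 62.40684 * 0.181 = 11.296 PJ
Q_rec = 11.296 PJ


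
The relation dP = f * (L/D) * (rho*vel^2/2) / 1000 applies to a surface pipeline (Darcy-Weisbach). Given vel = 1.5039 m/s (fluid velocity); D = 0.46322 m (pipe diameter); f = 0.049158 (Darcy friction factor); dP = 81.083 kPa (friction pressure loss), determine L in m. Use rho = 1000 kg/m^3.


L = dP*1000*D / (f*rho*vel^2/2)
L = 81.083*1000*0.46322 / (0.049158*1000*1.5039^2/2)
L = 675.64 m


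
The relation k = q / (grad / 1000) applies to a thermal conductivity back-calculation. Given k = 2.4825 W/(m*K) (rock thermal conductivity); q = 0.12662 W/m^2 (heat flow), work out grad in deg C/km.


grad = q / k * 1000
grad = 0.12662 / 2.4825 * 1000
grad = 51.005 deg C/km


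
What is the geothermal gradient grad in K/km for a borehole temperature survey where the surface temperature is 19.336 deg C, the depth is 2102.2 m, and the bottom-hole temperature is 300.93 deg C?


grad = (T_d - T_surf) / d * 1000
grad = (300.93 - 19.336) / 2102.2 * 1000
grad = 133.9521 deg C/km
Convert: 133.9521 deg C/km * 1.0 = 133.95 K/km
grad = 133.95 K/km


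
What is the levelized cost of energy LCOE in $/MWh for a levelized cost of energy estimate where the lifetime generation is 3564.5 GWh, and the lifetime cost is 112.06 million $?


LCOE = C_tot / E_tot * 100
LCOE = 112.06 / 3564.5 * 100
LCOE = 3.143779 cents/kWh
Convert: 3.143779 cents/kWh * 10.0 = 31.438 $/MWh
LCOE = 31.438 $/MWh


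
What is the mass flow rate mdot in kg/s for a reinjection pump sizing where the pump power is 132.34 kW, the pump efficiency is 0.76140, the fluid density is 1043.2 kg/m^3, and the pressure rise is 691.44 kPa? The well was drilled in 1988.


mdot = P_pump * rho * eta / dP
mdot = 132.34 * 1043.2 * 0.76140 / 691.44
mdot = 152.03 kg/s


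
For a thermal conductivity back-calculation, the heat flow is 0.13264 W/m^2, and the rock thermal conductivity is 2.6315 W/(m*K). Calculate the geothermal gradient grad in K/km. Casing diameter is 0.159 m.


grad = q / k * 1000
grad = 0.13264 / 2.6315 * 1000
grad = 50.40471 deg C/km
Convert: 50.40471 deg C/km * 1.0 = 50.405 K/km
grad = 50.405 K/km


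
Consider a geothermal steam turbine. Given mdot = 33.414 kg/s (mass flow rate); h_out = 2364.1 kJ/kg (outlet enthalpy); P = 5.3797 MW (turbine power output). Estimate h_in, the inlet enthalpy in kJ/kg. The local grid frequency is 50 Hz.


h_in = h_out + P * 1000 / mdot
h_in = 2364.1 + 5.3797 * 1000 / 33.414
h_in = 2525.1 kJ/kg


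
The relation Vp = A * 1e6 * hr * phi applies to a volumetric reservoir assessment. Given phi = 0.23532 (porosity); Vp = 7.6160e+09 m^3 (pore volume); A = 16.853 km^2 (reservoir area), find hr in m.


hr = Vp / (A * 1e6 * phi)
hr = 7.6160e+09 / (16.853 * 1e6 * 0.23532)
hr = 1920.4 m


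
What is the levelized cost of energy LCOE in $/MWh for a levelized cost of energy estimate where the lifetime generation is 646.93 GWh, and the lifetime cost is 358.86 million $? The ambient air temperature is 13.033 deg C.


LCOE = C_tot / E_tot * 100
LCOE = 358.86 / 646.93 * 100
LCOE = 55.47123 cents/kWh
Convert: 55.47123 cents/kWh * 10.0 = 554.71 $/MWh
LCOE = 554.71 $/MWh


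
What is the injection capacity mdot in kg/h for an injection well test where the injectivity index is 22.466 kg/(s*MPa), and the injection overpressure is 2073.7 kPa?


mdot = II * dP / 1000
mdot = 22.466 * 2073.7 / 1000
mdot = 46.58774 kg/s
Convert: 46.58774 kg/s * 3600.0 = 1.6772e+05 kg/h
mdot = 1.6772e+05 kg/h


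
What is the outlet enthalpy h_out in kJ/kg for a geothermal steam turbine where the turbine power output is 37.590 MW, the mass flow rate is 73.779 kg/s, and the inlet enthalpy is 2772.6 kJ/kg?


h_out = h_in - P * 1000 / mdot
h_out = 2772.6 - 37.590 * 1000 / 73.779
h_out = 2263.1 kJ/kg


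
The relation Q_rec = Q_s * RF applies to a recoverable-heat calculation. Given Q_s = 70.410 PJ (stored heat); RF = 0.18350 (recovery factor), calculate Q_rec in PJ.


Q_rec = Q_s * RF
Q_rec = 70.410 * 0.18350
Q_rec = 12.920 PJ


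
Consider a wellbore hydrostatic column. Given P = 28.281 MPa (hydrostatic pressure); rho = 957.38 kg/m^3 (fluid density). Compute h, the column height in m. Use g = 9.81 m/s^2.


h = P * 1e6 / (g * rho)
h = 28.281 * 1e6 / (9.81 * 957.38)
h = 3011.2 m


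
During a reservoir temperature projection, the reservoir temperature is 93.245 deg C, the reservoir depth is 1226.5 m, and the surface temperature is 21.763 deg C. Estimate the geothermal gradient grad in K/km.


grad = (T_res - T_surf) / d * 1000
grad = (93.245 - 21.763) / 1226.5 * 1000
grad = 58.28129 deg C/km
Convert: 58.28129 deg C/km * 1.0 = 58.281 K/km
grad = 58.281 K/km


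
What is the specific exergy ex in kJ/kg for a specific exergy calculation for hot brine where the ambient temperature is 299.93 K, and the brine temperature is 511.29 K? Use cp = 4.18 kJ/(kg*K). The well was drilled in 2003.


ex = cp * ((T_b - T_0) - T_0 * ln(T_b/T_0))
ex = 4.18 * ((511.29 - 299.93) - 299.93 * ln(511.29/299.93))
ex = 214.77 kJ/kg


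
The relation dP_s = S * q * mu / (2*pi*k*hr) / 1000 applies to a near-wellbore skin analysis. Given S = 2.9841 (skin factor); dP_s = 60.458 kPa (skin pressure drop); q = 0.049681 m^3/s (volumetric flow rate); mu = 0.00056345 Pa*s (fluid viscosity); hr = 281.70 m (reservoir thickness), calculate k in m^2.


k = S*q*mu / (2*pi*dP_s*1000*hr)
k = 2.9841*0.049681*0.00056345 / (2*pi*60.458*1000*281.70)
k = 7.8062e-13 m^2


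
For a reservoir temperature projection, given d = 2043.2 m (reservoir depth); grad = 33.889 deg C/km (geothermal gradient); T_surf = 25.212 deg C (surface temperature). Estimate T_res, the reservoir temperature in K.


T_res = T_surf + grad * d / 1000
T_res = 25.212 + 33.889 * 2043.2 / 1000
T_res = 94.45400 deg C
Convert to K: 94.45400 + 273.15 = 367.60 K
T_res = 367.60 K


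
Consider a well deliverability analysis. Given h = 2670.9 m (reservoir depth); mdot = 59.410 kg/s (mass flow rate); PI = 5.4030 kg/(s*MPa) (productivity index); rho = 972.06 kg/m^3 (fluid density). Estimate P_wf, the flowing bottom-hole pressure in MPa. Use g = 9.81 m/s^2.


Step 1: P_i = rho*g*h/1e6 = 972.06*9.81*2670.9/1e6 = 25.46946 MPa
Step 2: P_wf = P_i - mdot/PI = 25.46946 - 59.41/5.403 = 14.474 MPa
P_wf = 14.474 MPa


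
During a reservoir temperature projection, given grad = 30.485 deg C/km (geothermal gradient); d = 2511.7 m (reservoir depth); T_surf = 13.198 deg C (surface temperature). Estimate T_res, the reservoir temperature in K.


T_res = T_surf + grad * d / 1000
T_res = 13.198 + 30.485 * 2511.7 / 1000
T_res = 89.76717 deg C
Convert to K: 89.76717 + 273.15 = 362.92 K
T_res = 362.92 K


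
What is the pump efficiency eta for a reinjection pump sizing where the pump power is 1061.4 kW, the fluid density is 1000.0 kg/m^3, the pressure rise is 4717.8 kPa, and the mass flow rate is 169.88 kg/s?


eta = mdot * dP / (rho * P_pump)
eta = 169.88 * 4717.8 / (1000.0 * 1061.4)
eta = 0.75510


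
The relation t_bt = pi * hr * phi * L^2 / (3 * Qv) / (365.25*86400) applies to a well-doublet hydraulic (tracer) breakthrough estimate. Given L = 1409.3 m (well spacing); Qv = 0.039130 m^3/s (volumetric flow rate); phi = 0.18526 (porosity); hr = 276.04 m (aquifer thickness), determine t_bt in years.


t_bt = pi * hr * phi * L^2 / (3 * Qv) / (365.25*86400)
t_bt = pi * 276.04 * 0.18526 * 1409.3^2 / (3 * 0.039130) / (365.25*86400)
t_bt = 86.134 years


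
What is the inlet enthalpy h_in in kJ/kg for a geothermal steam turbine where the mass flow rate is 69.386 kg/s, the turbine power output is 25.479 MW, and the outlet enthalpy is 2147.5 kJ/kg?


h_in = h_out + P * 1000 / mdot
h_in = 2147.5 + 25.479 * 1000 / 69.386
h_in = 2514.7 kJ/kg


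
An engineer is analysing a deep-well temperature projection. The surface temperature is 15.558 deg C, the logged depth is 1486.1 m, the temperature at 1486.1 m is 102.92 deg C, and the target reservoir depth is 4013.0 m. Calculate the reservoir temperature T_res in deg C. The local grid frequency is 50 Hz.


Step 1: grad = (T_d1 - T_surf)/d1 * 1000 = (102.92 - 15.558)/1486.1 * 1000 = 58.78608 deg C/km
Step 2: T_res = T_surf + grad*d2/1000 = 15.558 + 58.78608*4013.0/1000 = 251.47 deg C
T_res = 251.47 deg C


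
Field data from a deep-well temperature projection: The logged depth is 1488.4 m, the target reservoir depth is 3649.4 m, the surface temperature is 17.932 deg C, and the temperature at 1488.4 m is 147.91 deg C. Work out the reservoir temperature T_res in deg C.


Step 1: grad = (T_d1 - T_surf)/d1 * 1000 = (147.91 - 17.932)/1488.4 * 1000 = 87.32733 deg C/km
Step 2: T_res = T_surf + grad*d2/1000 = 17.932 + 87.32733*3649.4/1000 = 336.62 deg C
T_res = 336.62 deg C


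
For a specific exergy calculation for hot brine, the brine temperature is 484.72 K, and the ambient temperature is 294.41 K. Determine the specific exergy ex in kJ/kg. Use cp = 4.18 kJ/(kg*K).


ex = cp * ((T_b - T_0) - T_0 * ln(T_b/T_0))
ex = 4.18 * ((484.72 - 294.41) - 294.41 * ln(484.72/294.41))
ex = 181.90 kJ/kg


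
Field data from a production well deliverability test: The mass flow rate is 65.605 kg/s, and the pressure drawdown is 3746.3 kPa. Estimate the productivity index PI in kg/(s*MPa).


PI = mdot * 1000 / dP
PI = 65.605 * 1000 / 3746.3
PI = 17.512 kg/(s*MPa)


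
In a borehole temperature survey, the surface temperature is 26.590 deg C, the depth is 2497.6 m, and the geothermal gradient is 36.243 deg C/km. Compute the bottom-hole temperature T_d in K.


T_d = T_surf + grad * d / 1000
T_d = 26.590 + 36.243 * 2497.6 / 1000
T_d = 117.1105 deg C
Convert to K: 117.1105 + 273.15 = 390.26 K
T_d = 390.26 K


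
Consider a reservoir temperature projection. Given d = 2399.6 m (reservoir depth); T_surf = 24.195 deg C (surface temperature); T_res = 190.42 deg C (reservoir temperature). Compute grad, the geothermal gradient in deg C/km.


grad = (T_res - T_surf) / d * 1000
grad = (190.42 - 24.195) / 2399.6 * 1000
grad = 69.272 deg C/km


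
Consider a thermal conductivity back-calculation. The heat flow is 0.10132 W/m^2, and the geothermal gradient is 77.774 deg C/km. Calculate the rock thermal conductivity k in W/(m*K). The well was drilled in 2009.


k = q / (grad / 1000)
k = 0.10132 / (77.774 / 1000)
k = 1.3027 W/(m*K)


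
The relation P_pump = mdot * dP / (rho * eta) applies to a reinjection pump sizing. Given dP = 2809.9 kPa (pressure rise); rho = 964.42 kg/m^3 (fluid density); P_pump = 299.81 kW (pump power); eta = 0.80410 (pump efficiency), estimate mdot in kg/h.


mdot = P_pump * rho * eta / dP
mdot = 299.81 * 964.42 * 0.80410 / 2809.9
mdot = 82.74305 kg/s
Convert: 82.74305 kg/s * 3600.0 = 2.9787e+05 kg/h
mdot = 2.9787e+05 kg/h


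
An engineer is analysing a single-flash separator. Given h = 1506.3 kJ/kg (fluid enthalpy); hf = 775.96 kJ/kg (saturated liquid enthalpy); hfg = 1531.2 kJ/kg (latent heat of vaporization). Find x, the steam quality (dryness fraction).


x = (h - hf) / hfg
x = (1506.3 - 775.96) / 1531.2
x = 0.47697


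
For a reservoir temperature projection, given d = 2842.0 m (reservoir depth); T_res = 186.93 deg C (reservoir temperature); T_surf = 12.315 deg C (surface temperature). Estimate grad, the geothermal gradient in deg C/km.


grad = (T_res - T_surf) / d * 1000
grad = (186.93 - 12.315) / 2842.0 * 1000
grad = 61.441 deg C/km


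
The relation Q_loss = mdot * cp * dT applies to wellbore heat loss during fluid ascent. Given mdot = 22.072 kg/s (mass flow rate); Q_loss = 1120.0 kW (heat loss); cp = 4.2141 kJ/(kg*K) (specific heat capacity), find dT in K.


dT = Q_loss / (mdot * cp)
dT = 1120.0 / (22.072 * 4.2141)
dT = 12.041 K


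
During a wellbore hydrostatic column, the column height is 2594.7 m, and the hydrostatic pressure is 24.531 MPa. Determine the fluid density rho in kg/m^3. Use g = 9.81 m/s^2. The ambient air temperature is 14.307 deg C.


rho = P * 1e6 / (g * h)
rho = 24.531 * 1e6 / (9.81 * 2594.7)
rho = 963.74 kg/m^3


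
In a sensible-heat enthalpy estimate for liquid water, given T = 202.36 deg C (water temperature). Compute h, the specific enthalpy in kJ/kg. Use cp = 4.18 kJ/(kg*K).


h = cp * T
h = 4.18 * 202.36
h = 845.86 kJ/kg


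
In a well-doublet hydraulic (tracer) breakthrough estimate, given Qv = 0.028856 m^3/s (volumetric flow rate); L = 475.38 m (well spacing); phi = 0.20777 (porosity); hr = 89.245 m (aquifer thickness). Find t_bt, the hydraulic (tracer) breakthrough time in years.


t_bt = pi * hr * phi * L^2 / (3 * Qv) / (365.25*86400)
t_bt = pi * 89.245 * 0.20777 * 475.38^2 / (3 * 0.028856) / (365.25*86400)
t_bt = 4.8188 years


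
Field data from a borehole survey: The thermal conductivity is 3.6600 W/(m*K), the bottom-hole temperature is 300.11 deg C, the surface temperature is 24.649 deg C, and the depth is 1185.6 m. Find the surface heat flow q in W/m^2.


Step 1: grad = (T_d - T_surf)/d * 1000 = (300.11 - 24.649)/1185.6 * 1000 = 232.3389 deg C/km
Step 2: q = k * grad / 1000 = 3.66 * 232.3389 / 1000 = 0.85036 W/m^2
q = 0.85036 W/m^2


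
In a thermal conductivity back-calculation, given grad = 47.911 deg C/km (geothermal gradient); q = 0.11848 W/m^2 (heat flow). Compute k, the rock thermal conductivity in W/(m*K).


k = q / (grad / 1000)
k = 0.11848 / (47.911 / 1000)
k = 2.4729 W/(m*K)


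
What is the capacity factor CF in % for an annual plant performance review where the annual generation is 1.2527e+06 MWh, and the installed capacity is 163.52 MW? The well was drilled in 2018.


CF = E_a / (cap * 8760) * 100
CF = 1.2527e+06 / (163.52 * 8760) * 100
CF = 87.452 %


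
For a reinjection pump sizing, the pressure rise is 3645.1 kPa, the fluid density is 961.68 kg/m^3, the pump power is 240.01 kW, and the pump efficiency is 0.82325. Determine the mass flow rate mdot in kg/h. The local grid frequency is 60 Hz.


mdot = P_pump * rho * eta / dP
mdot = 240.01 * 961.68 * 0.82325 / 3645.1
mdot = 52.12934 kg/s
Convert: 52.12934 kg/s * 3600.0 = 1.8767e+05 kg/h
mdot = 1.8767e+05 kg/h
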